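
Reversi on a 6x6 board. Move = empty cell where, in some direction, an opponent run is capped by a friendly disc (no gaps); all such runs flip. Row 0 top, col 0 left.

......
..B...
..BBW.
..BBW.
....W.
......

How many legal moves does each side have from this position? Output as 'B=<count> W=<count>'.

-- B to move --
(1,3): no bracket -> illegal
(1,4): no bracket -> illegal
(1,5): flips 1 -> legal
(2,5): flips 1 -> legal
(3,5): flips 1 -> legal
(4,3): no bracket -> illegal
(4,5): flips 1 -> legal
(5,3): no bracket -> illegal
(5,4): no bracket -> illegal
(5,5): flips 1 -> legal
B mobility = 5
-- W to move --
(0,1): flips 2 -> legal
(0,2): no bracket -> illegal
(0,3): no bracket -> illegal
(1,1): flips 2 -> legal
(1,3): no bracket -> illegal
(1,4): no bracket -> illegal
(2,1): flips 2 -> legal
(3,1): flips 2 -> legal
(4,1): no bracket -> illegal
(4,2): flips 1 -> legal
(4,3): no bracket -> illegal
W mobility = 5

Answer: B=5 W=5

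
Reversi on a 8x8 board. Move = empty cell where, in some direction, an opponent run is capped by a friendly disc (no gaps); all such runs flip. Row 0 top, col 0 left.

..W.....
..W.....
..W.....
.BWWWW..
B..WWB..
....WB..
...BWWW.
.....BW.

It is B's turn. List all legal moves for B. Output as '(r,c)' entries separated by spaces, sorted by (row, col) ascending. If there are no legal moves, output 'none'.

(0,1): no bracket -> illegal
(0,3): no bracket -> illegal
(1,1): flips 3 -> legal
(1,3): flips 1 -> legal
(2,1): no bracket -> illegal
(2,3): flips 1 -> legal
(2,4): no bracket -> illegal
(2,5): flips 1 -> legal
(2,6): no bracket -> illegal
(3,6): flips 4 -> legal
(4,1): no bracket -> illegal
(4,2): flips 2 -> legal
(4,6): no bracket -> illegal
(5,2): no bracket -> illegal
(5,3): flips 2 -> legal
(5,6): no bracket -> illegal
(5,7): flips 1 -> legal
(6,7): flips 3 -> legal
(7,3): flips 1 -> legal
(7,4): no bracket -> illegal
(7,7): flips 2 -> legal

Answer: (1,1) (1,3) (2,3) (2,5) (3,6) (4,2) (5,3) (5,7) (6,7) (7,3) (7,7)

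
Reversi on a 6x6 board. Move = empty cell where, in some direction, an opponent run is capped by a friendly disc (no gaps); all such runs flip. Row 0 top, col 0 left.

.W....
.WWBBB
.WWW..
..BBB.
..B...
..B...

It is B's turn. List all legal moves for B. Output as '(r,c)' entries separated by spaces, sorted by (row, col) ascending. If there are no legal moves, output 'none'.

(0,0): flips 2 -> legal
(0,2): flips 2 -> legal
(0,3): no bracket -> illegal
(1,0): flips 3 -> legal
(2,0): no bracket -> illegal
(2,4): no bracket -> illegal
(3,0): no bracket -> illegal
(3,1): flips 1 -> legal

Answer: (0,0) (0,2) (1,0) (3,1)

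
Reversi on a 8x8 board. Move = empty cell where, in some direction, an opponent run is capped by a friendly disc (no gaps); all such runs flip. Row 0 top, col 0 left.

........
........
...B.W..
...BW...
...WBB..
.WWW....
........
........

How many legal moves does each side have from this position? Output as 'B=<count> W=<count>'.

Answer: B=5 W=7

Derivation:
-- B to move --
(1,4): no bracket -> illegal
(1,5): no bracket -> illegal
(1,6): no bracket -> illegal
(2,4): flips 1 -> legal
(2,6): no bracket -> illegal
(3,2): no bracket -> illegal
(3,5): flips 1 -> legal
(3,6): no bracket -> illegal
(4,0): no bracket -> illegal
(4,1): no bracket -> illegal
(4,2): flips 1 -> legal
(5,0): no bracket -> illegal
(5,4): no bracket -> illegal
(6,0): no bracket -> illegal
(6,1): no bracket -> illegal
(6,2): flips 1 -> legal
(6,3): flips 2 -> legal
(6,4): no bracket -> illegal
B mobility = 5
-- W to move --
(1,2): flips 1 -> legal
(1,3): flips 2 -> legal
(1,4): no bracket -> illegal
(2,2): no bracket -> illegal
(2,4): no bracket -> illegal
(3,2): flips 1 -> legal
(3,5): flips 1 -> legal
(3,6): no bracket -> illegal
(4,2): no bracket -> illegal
(4,6): flips 2 -> legal
(5,4): flips 1 -> legal
(5,5): no bracket -> illegal
(5,6): flips 1 -> legal
W mobility = 7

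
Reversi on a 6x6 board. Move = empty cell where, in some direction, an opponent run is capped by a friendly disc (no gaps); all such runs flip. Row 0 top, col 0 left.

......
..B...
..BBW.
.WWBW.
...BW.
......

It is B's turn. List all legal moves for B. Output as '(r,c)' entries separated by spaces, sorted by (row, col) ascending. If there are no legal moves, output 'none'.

Answer: (1,5) (2,1) (2,5) (3,0) (3,5) (4,0) (4,1) (4,2) (4,5) (5,5)

Derivation:
(1,3): no bracket -> illegal
(1,4): no bracket -> illegal
(1,5): flips 1 -> legal
(2,0): no bracket -> illegal
(2,1): flips 1 -> legal
(2,5): flips 2 -> legal
(3,0): flips 2 -> legal
(3,5): flips 1 -> legal
(4,0): flips 1 -> legal
(4,1): flips 1 -> legal
(4,2): flips 1 -> legal
(4,5): flips 2 -> legal
(5,3): no bracket -> illegal
(5,4): no bracket -> illegal
(5,5): flips 1 -> legal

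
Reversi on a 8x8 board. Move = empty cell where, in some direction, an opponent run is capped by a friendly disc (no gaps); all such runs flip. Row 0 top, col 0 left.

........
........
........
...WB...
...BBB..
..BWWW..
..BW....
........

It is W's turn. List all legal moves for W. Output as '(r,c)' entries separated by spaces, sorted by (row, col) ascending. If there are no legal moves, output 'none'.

(2,3): no bracket -> illegal
(2,4): flips 2 -> legal
(2,5): no bracket -> illegal
(3,2): flips 1 -> legal
(3,5): flips 3 -> legal
(3,6): flips 1 -> legal
(4,1): flips 1 -> legal
(4,2): no bracket -> illegal
(4,6): no bracket -> illegal
(5,1): flips 1 -> legal
(5,6): no bracket -> illegal
(6,1): flips 1 -> legal
(7,1): flips 1 -> legal
(7,2): no bracket -> illegal
(7,3): no bracket -> illegal

Answer: (2,4) (3,2) (3,5) (3,6) (4,1) (5,1) (6,1) (7,1)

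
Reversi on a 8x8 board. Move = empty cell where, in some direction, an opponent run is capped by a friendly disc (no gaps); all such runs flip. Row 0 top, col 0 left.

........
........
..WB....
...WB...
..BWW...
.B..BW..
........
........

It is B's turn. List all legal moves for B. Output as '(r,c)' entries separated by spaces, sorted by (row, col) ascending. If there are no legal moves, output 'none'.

(1,1): no bracket -> illegal
(1,2): no bracket -> illegal
(1,3): no bracket -> illegal
(2,1): flips 1 -> legal
(2,4): flips 1 -> legal
(3,1): no bracket -> illegal
(3,2): flips 2 -> legal
(3,5): no bracket -> illegal
(4,5): flips 2 -> legal
(4,6): no bracket -> illegal
(5,2): flips 1 -> legal
(5,3): flips 2 -> legal
(5,6): flips 1 -> legal
(6,4): no bracket -> illegal
(6,5): no bracket -> illegal
(6,6): no bracket -> illegal

Answer: (2,1) (2,4) (3,2) (4,5) (5,2) (5,3) (5,6)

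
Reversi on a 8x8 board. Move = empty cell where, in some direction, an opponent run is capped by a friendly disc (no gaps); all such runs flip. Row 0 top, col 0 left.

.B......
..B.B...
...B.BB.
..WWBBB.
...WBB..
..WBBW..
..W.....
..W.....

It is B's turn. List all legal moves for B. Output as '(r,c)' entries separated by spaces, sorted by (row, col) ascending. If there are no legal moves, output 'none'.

Answer: (2,1) (2,2) (3,1) (4,1) (4,2) (5,1) (5,6) (6,1) (6,5) (6,6) (7,1)

Derivation:
(2,1): flips 2 -> legal
(2,2): flips 1 -> legal
(2,4): no bracket -> illegal
(3,1): flips 2 -> legal
(4,1): flips 1 -> legal
(4,2): flips 1 -> legal
(4,6): no bracket -> illegal
(5,1): flips 1 -> legal
(5,6): flips 1 -> legal
(6,1): flips 2 -> legal
(6,3): no bracket -> illegal
(6,4): no bracket -> illegal
(6,5): flips 1 -> legal
(6,6): flips 1 -> legal
(7,1): flips 1 -> legal
(7,3): no bracket -> illegal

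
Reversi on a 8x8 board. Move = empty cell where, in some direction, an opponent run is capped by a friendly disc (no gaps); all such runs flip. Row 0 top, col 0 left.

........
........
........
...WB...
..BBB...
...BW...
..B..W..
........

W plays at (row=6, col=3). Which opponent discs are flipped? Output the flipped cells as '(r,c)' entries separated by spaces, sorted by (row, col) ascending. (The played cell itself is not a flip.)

Answer: (4,3) (5,3)

Derivation:
Dir NW: first cell '.' (not opp) -> no flip
Dir N: opp run (5,3) (4,3) capped by W -> flip
Dir NE: first cell 'W' (not opp) -> no flip
Dir W: opp run (6,2), next='.' -> no flip
Dir E: first cell '.' (not opp) -> no flip
Dir SW: first cell '.' (not opp) -> no flip
Dir S: first cell '.' (not opp) -> no flip
Dir SE: first cell '.' (not opp) -> no flip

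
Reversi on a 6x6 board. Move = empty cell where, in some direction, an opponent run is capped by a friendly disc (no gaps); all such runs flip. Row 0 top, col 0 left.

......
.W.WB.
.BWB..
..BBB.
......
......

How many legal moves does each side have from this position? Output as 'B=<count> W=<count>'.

-- B to move --
(0,0): flips 2 -> legal
(0,1): flips 1 -> legal
(0,2): no bracket -> illegal
(0,3): flips 1 -> legal
(0,4): no bracket -> illegal
(1,0): no bracket -> illegal
(1,2): flips 2 -> legal
(2,0): no bracket -> illegal
(2,4): no bracket -> illegal
(3,1): no bracket -> illegal
B mobility = 4
-- W to move --
(0,3): no bracket -> illegal
(0,4): no bracket -> illegal
(0,5): no bracket -> illegal
(1,0): no bracket -> illegal
(1,2): no bracket -> illegal
(1,5): flips 1 -> legal
(2,0): flips 1 -> legal
(2,4): flips 1 -> legal
(2,5): no bracket -> illegal
(3,0): no bracket -> illegal
(3,1): flips 1 -> legal
(3,5): no bracket -> illegal
(4,1): no bracket -> illegal
(4,2): flips 1 -> legal
(4,3): flips 2 -> legal
(4,4): flips 1 -> legal
(4,5): no bracket -> illegal
W mobility = 7

Answer: B=4 W=7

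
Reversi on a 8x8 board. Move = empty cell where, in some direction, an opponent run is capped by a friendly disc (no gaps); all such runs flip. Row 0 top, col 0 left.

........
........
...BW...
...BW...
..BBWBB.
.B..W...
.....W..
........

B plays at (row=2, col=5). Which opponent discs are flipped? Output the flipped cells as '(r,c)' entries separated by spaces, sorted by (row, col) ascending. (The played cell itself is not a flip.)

Answer: (2,4) (3,4)

Derivation:
Dir NW: first cell '.' (not opp) -> no flip
Dir N: first cell '.' (not opp) -> no flip
Dir NE: first cell '.' (not opp) -> no flip
Dir W: opp run (2,4) capped by B -> flip
Dir E: first cell '.' (not opp) -> no flip
Dir SW: opp run (3,4) capped by B -> flip
Dir S: first cell '.' (not opp) -> no flip
Dir SE: first cell '.' (not opp) -> no flip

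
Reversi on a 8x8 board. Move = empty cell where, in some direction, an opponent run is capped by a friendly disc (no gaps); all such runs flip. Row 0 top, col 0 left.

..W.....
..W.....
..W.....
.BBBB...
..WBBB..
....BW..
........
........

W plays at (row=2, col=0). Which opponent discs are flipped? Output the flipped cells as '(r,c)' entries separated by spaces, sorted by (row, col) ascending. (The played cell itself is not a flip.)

Answer: (3,1)

Derivation:
Dir NW: edge -> no flip
Dir N: first cell '.' (not opp) -> no flip
Dir NE: first cell '.' (not opp) -> no flip
Dir W: edge -> no flip
Dir E: first cell '.' (not opp) -> no flip
Dir SW: edge -> no flip
Dir S: first cell '.' (not opp) -> no flip
Dir SE: opp run (3,1) capped by W -> flip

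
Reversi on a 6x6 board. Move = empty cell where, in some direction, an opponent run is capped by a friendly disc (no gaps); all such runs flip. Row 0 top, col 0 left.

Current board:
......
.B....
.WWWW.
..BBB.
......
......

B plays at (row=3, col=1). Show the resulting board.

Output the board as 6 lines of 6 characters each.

Answer: ......
.B....
.BWWW.
.BBBB.
......
......

Derivation:
Place B at (3,1); scan 8 dirs for brackets.
Dir NW: first cell '.' (not opp) -> no flip
Dir N: opp run (2,1) capped by B -> flip
Dir NE: opp run (2,2), next='.' -> no flip
Dir W: first cell '.' (not opp) -> no flip
Dir E: first cell 'B' (not opp) -> no flip
Dir SW: first cell '.' (not opp) -> no flip
Dir S: first cell '.' (not opp) -> no flip
Dir SE: first cell '.' (not opp) -> no flip
All flips: (2,1)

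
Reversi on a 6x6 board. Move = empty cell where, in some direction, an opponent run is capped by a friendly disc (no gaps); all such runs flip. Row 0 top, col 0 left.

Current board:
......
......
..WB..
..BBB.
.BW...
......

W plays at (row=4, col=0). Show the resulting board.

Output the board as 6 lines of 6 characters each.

Place W at (4,0); scan 8 dirs for brackets.
Dir NW: edge -> no flip
Dir N: first cell '.' (not opp) -> no flip
Dir NE: first cell '.' (not opp) -> no flip
Dir W: edge -> no flip
Dir E: opp run (4,1) capped by W -> flip
Dir SW: edge -> no flip
Dir S: first cell '.' (not opp) -> no flip
Dir SE: first cell '.' (not opp) -> no flip
All flips: (4,1)

Answer: ......
......
..WB..
..BBB.
WWW...
......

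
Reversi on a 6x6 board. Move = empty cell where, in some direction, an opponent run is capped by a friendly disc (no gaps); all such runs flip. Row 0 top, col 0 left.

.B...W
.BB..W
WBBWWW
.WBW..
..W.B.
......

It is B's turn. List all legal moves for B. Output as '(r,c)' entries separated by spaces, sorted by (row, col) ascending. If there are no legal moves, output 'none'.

Answer: (1,4) (3,0) (3,4) (4,0) (4,1) (5,2)

Derivation:
(0,4): no bracket -> illegal
(1,0): no bracket -> illegal
(1,3): no bracket -> illegal
(1,4): flips 1 -> legal
(3,0): flips 1 -> legal
(3,4): flips 2 -> legal
(3,5): no bracket -> illegal
(4,0): flips 1 -> legal
(4,1): flips 1 -> legal
(4,3): no bracket -> illegal
(5,1): no bracket -> illegal
(5,2): flips 1 -> legal
(5,3): no bracket -> illegal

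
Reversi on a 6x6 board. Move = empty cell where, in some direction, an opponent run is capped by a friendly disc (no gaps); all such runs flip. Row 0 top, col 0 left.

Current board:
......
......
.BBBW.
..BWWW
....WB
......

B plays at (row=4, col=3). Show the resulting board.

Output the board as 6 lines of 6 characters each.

Answer: ......
......
.BBBW.
..BBWW
...BBB
......

Derivation:
Place B at (4,3); scan 8 dirs for brackets.
Dir NW: first cell 'B' (not opp) -> no flip
Dir N: opp run (3,3) capped by B -> flip
Dir NE: opp run (3,4), next='.' -> no flip
Dir W: first cell '.' (not opp) -> no flip
Dir E: opp run (4,4) capped by B -> flip
Dir SW: first cell '.' (not opp) -> no flip
Dir S: first cell '.' (not opp) -> no flip
Dir SE: first cell '.' (not opp) -> no flip
All flips: (3,3) (4,4)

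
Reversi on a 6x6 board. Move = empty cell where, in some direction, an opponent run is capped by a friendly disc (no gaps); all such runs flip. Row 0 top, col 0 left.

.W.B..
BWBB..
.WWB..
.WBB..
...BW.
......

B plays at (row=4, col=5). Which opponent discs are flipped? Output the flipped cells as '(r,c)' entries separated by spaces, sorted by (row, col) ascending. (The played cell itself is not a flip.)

Dir NW: first cell '.' (not opp) -> no flip
Dir N: first cell '.' (not opp) -> no flip
Dir NE: edge -> no flip
Dir W: opp run (4,4) capped by B -> flip
Dir E: edge -> no flip
Dir SW: first cell '.' (not opp) -> no flip
Dir S: first cell '.' (not opp) -> no flip
Dir SE: edge -> no flip

Answer: (4,4)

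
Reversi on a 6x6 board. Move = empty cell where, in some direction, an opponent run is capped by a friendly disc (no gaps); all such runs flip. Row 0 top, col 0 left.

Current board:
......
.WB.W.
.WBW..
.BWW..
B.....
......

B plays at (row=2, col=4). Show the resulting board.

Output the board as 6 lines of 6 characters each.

Place B at (2,4); scan 8 dirs for brackets.
Dir NW: first cell '.' (not opp) -> no flip
Dir N: opp run (1,4), next='.' -> no flip
Dir NE: first cell '.' (not opp) -> no flip
Dir W: opp run (2,3) capped by B -> flip
Dir E: first cell '.' (not opp) -> no flip
Dir SW: opp run (3,3), next='.' -> no flip
Dir S: first cell '.' (not opp) -> no flip
Dir SE: first cell '.' (not opp) -> no flip
All flips: (2,3)

Answer: ......
.WB.W.
.WBBB.
.BWW..
B.....
......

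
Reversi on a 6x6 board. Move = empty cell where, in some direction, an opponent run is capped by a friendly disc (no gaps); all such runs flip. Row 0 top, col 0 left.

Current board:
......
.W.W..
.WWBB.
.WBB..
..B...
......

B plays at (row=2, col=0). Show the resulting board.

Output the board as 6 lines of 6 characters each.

Place B at (2,0); scan 8 dirs for brackets.
Dir NW: edge -> no flip
Dir N: first cell '.' (not opp) -> no flip
Dir NE: opp run (1,1), next='.' -> no flip
Dir W: edge -> no flip
Dir E: opp run (2,1) (2,2) capped by B -> flip
Dir SW: edge -> no flip
Dir S: first cell '.' (not opp) -> no flip
Dir SE: opp run (3,1) capped by B -> flip
All flips: (2,1) (2,2) (3,1)

Answer: ......
.W.W..
BBBBB.
.BBB..
..B...
......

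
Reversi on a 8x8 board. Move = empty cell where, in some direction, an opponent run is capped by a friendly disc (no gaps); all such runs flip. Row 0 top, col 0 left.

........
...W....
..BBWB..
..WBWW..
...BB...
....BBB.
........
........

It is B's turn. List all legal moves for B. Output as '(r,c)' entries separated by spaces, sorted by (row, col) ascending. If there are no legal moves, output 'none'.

Answer: (0,3) (0,4) (1,4) (1,5) (2,1) (2,6) (3,1) (3,6) (4,1) (4,2) (4,5)

Derivation:
(0,2): no bracket -> illegal
(0,3): flips 1 -> legal
(0,4): flips 1 -> legal
(1,2): no bracket -> illegal
(1,4): flips 2 -> legal
(1,5): flips 1 -> legal
(2,1): flips 1 -> legal
(2,6): flips 1 -> legal
(3,1): flips 1 -> legal
(3,6): flips 2 -> legal
(4,1): flips 1 -> legal
(4,2): flips 1 -> legal
(4,5): flips 2 -> legal
(4,6): no bracket -> illegal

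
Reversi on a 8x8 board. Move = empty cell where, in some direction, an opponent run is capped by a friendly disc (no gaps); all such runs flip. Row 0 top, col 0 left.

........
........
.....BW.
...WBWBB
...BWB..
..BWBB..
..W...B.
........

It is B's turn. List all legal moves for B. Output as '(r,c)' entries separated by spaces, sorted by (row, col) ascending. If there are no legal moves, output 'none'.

(1,5): flips 1 -> legal
(1,6): flips 1 -> legal
(1,7): no bracket -> illegal
(2,2): flips 2 -> legal
(2,3): flips 1 -> legal
(2,4): no bracket -> illegal
(2,7): flips 1 -> legal
(3,2): flips 1 -> legal
(4,2): no bracket -> illegal
(4,6): no bracket -> illegal
(5,1): no bracket -> illegal
(6,1): no bracket -> illegal
(6,3): flips 1 -> legal
(6,4): no bracket -> illegal
(7,1): no bracket -> illegal
(7,2): flips 1 -> legal
(7,3): no bracket -> illegal

Answer: (1,5) (1,6) (2,2) (2,3) (2,7) (3,2) (6,3) (7,2)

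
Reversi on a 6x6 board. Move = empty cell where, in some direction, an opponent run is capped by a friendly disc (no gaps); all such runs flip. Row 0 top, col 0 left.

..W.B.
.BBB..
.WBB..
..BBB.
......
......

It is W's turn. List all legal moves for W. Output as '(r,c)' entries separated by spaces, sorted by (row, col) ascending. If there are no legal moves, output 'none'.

Answer: (0,1) (0,3) (2,0) (2,4) (4,2) (4,3)

Derivation:
(0,0): no bracket -> illegal
(0,1): flips 1 -> legal
(0,3): flips 1 -> legal
(0,5): no bracket -> illegal
(1,0): no bracket -> illegal
(1,4): no bracket -> illegal
(1,5): no bracket -> illegal
(2,0): flips 1 -> legal
(2,4): flips 3 -> legal
(2,5): no bracket -> illegal
(3,1): no bracket -> illegal
(3,5): no bracket -> illegal
(4,1): no bracket -> illegal
(4,2): flips 3 -> legal
(4,3): flips 1 -> legal
(4,4): no bracket -> illegal
(4,5): no bracket -> illegal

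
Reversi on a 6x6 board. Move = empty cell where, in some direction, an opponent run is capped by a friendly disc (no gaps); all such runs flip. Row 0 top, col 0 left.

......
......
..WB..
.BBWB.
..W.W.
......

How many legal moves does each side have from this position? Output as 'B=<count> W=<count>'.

Answer: B=7 W=6

Derivation:
-- B to move --
(1,1): no bracket -> illegal
(1,2): flips 1 -> legal
(1,3): flips 1 -> legal
(2,1): flips 1 -> legal
(2,4): no bracket -> illegal
(3,5): no bracket -> illegal
(4,1): no bracket -> illegal
(4,3): flips 1 -> legal
(4,5): no bracket -> illegal
(5,1): no bracket -> illegal
(5,2): flips 1 -> legal
(5,3): flips 1 -> legal
(5,4): flips 1 -> legal
(5,5): no bracket -> illegal
B mobility = 7
-- W to move --
(1,2): no bracket -> illegal
(1,3): flips 1 -> legal
(1,4): no bracket -> illegal
(2,0): flips 1 -> legal
(2,1): no bracket -> illegal
(2,4): flips 2 -> legal
(2,5): no bracket -> illegal
(3,0): flips 2 -> legal
(3,5): flips 1 -> legal
(4,0): flips 1 -> legal
(4,1): no bracket -> illegal
(4,3): no bracket -> illegal
(4,5): no bracket -> illegal
W mobility = 6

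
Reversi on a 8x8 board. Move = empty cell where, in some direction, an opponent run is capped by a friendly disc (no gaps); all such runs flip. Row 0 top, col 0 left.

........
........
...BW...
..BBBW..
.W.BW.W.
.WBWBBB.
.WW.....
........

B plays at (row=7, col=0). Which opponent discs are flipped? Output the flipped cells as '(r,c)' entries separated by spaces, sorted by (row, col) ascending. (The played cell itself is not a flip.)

Answer: (6,1)

Derivation:
Dir NW: edge -> no flip
Dir N: first cell '.' (not opp) -> no flip
Dir NE: opp run (6,1) capped by B -> flip
Dir W: edge -> no flip
Dir E: first cell '.' (not opp) -> no flip
Dir SW: edge -> no flip
Dir S: edge -> no flip
Dir SE: edge -> no flip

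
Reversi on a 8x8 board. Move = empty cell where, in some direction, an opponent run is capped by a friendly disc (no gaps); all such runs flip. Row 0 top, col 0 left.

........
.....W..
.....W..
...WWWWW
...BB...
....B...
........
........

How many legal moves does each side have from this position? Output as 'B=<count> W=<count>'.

-- B to move --
(0,4): no bracket -> illegal
(0,5): no bracket -> illegal
(0,6): no bracket -> illegal
(1,4): no bracket -> illegal
(1,6): flips 2 -> legal
(2,2): flips 1 -> legal
(2,3): flips 1 -> legal
(2,4): flips 1 -> legal
(2,6): flips 1 -> legal
(2,7): no bracket -> illegal
(3,2): no bracket -> illegal
(4,2): no bracket -> illegal
(4,5): no bracket -> illegal
(4,6): no bracket -> illegal
(4,7): no bracket -> illegal
B mobility = 5
-- W to move --
(3,2): no bracket -> illegal
(4,2): no bracket -> illegal
(4,5): no bracket -> illegal
(5,2): flips 1 -> legal
(5,3): flips 2 -> legal
(5,5): flips 1 -> legal
(6,3): no bracket -> illegal
(6,4): flips 2 -> legal
(6,5): no bracket -> illegal
W mobility = 4

Answer: B=5 W=4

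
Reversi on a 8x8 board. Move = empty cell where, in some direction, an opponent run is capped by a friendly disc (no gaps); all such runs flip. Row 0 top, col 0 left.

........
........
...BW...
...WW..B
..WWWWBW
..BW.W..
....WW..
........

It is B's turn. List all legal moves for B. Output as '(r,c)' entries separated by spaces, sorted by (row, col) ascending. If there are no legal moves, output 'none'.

(1,3): no bracket -> illegal
(1,4): no bracket -> illegal
(1,5): no bracket -> illegal
(2,2): no bracket -> illegal
(2,5): flips 3 -> legal
(3,1): no bracket -> illegal
(3,2): flips 1 -> legal
(3,5): no bracket -> illegal
(3,6): no bracket -> illegal
(4,1): flips 4 -> legal
(5,1): no bracket -> illegal
(5,4): flips 1 -> legal
(5,6): flips 2 -> legal
(5,7): flips 1 -> legal
(6,2): no bracket -> illegal
(6,3): flips 3 -> legal
(6,6): no bracket -> illegal
(7,3): flips 2 -> legal
(7,4): no bracket -> illegal
(7,5): no bracket -> illegal
(7,6): no bracket -> illegal

Answer: (2,5) (3,2) (4,1) (5,4) (5,6) (5,7) (6,3) (7,3)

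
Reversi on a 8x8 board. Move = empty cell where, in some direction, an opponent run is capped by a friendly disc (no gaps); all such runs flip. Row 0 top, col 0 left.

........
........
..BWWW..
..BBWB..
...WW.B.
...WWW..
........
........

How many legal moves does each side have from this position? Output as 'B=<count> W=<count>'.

-- B to move --
(1,2): no bracket -> illegal
(1,3): flips 2 -> legal
(1,4): flips 1 -> legal
(1,5): flips 2 -> legal
(1,6): no bracket -> illegal
(2,6): flips 3 -> legal
(3,6): no bracket -> illegal
(4,2): no bracket -> illegal
(4,5): no bracket -> illegal
(5,2): no bracket -> illegal
(5,6): no bracket -> illegal
(6,2): flips 2 -> legal
(6,3): flips 2 -> legal
(6,4): flips 1 -> legal
(6,5): flips 2 -> legal
(6,6): flips 2 -> legal
B mobility = 9
-- W to move --
(1,1): flips 2 -> legal
(1,2): no bracket -> illegal
(1,3): no bracket -> illegal
(2,1): flips 2 -> legal
(2,6): flips 1 -> legal
(3,1): flips 2 -> legal
(3,6): flips 1 -> legal
(3,7): flips 1 -> legal
(4,1): flips 1 -> legal
(4,2): flips 1 -> legal
(4,5): flips 1 -> legal
(4,7): no bracket -> illegal
(5,6): no bracket -> illegal
(5,7): flips 2 -> legal
W mobility = 10

Answer: B=9 W=10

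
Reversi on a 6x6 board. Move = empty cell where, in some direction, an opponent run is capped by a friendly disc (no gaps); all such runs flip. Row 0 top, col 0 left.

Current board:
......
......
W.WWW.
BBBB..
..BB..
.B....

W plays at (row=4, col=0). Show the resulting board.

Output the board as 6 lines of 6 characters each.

Answer: ......
......
W.WWW.
WWBB..
W.BB..
.B....

Derivation:
Place W at (4,0); scan 8 dirs for brackets.
Dir NW: edge -> no flip
Dir N: opp run (3,0) capped by W -> flip
Dir NE: opp run (3,1) capped by W -> flip
Dir W: edge -> no flip
Dir E: first cell '.' (not opp) -> no flip
Dir SW: edge -> no flip
Dir S: first cell '.' (not opp) -> no flip
Dir SE: opp run (5,1), next=edge -> no flip
All flips: (3,0) (3,1)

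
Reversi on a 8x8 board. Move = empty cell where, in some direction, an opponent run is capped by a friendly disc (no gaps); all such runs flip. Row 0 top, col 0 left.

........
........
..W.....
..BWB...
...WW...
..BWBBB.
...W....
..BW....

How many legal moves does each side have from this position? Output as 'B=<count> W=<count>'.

-- B to move --
(1,1): flips 3 -> legal
(1,2): flips 1 -> legal
(1,3): no bracket -> illegal
(2,1): no bracket -> illegal
(2,3): no bracket -> illegal
(2,4): no bracket -> illegal
(3,1): no bracket -> illegal
(3,5): no bracket -> illegal
(4,2): no bracket -> illegal
(4,5): no bracket -> illegal
(6,2): no bracket -> illegal
(6,4): no bracket -> illegal
(7,4): flips 2 -> legal
B mobility = 3
-- W to move --
(2,1): flips 1 -> legal
(2,3): no bracket -> illegal
(2,4): flips 1 -> legal
(2,5): flips 1 -> legal
(3,1): flips 1 -> legal
(3,5): flips 1 -> legal
(4,1): flips 1 -> legal
(4,2): flips 1 -> legal
(4,5): flips 1 -> legal
(4,6): no bracket -> illegal
(4,7): no bracket -> illegal
(5,1): flips 1 -> legal
(5,7): flips 3 -> legal
(6,1): flips 1 -> legal
(6,2): no bracket -> illegal
(6,4): flips 1 -> legal
(6,5): flips 1 -> legal
(6,6): flips 1 -> legal
(6,7): no bracket -> illegal
(7,1): flips 1 -> legal
W mobility = 15

Answer: B=3 W=15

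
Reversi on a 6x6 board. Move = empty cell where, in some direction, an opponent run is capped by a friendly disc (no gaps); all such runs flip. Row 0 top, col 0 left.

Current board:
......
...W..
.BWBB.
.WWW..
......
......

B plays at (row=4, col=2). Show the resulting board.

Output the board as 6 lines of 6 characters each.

Answer: ......
...W..
.BWBB.
.WWB..
..B...
......

Derivation:
Place B at (4,2); scan 8 dirs for brackets.
Dir NW: opp run (3,1), next='.' -> no flip
Dir N: opp run (3,2) (2,2), next='.' -> no flip
Dir NE: opp run (3,3) capped by B -> flip
Dir W: first cell '.' (not opp) -> no flip
Dir E: first cell '.' (not opp) -> no flip
Dir SW: first cell '.' (not opp) -> no flip
Dir S: first cell '.' (not opp) -> no flip
Dir SE: first cell '.' (not opp) -> no flip
All flips: (3,3)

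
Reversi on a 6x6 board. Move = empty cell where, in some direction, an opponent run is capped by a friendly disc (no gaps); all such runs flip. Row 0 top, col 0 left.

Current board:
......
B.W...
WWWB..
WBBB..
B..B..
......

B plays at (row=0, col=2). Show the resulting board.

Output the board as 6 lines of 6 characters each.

Place B at (0,2); scan 8 dirs for brackets.
Dir NW: edge -> no flip
Dir N: edge -> no flip
Dir NE: edge -> no flip
Dir W: first cell '.' (not opp) -> no flip
Dir E: first cell '.' (not opp) -> no flip
Dir SW: first cell '.' (not opp) -> no flip
Dir S: opp run (1,2) (2,2) capped by B -> flip
Dir SE: first cell '.' (not opp) -> no flip
All flips: (1,2) (2,2)

Answer: ..B...
B.B...
WWBB..
WBBB..
B..B..
......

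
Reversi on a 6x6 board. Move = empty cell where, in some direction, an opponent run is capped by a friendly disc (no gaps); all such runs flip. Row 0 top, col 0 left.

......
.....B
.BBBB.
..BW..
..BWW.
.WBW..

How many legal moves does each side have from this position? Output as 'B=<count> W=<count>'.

Answer: B=5 W=5

Derivation:
-- B to move --
(3,4): flips 2 -> legal
(3,5): no bracket -> illegal
(4,0): no bracket -> illegal
(4,1): no bracket -> illegal
(4,5): flips 2 -> legal
(5,0): flips 1 -> legal
(5,4): flips 2 -> legal
(5,5): flips 2 -> legal
B mobility = 5
-- W to move --
(0,4): no bracket -> illegal
(0,5): no bracket -> illegal
(1,0): flips 2 -> legal
(1,1): flips 1 -> legal
(1,2): no bracket -> illegal
(1,3): flips 1 -> legal
(1,4): no bracket -> illegal
(2,0): no bracket -> illegal
(2,5): no bracket -> illegal
(3,0): no bracket -> illegal
(3,1): flips 2 -> legal
(3,4): no bracket -> illegal
(3,5): no bracket -> illegal
(4,1): flips 1 -> legal
W mobility = 5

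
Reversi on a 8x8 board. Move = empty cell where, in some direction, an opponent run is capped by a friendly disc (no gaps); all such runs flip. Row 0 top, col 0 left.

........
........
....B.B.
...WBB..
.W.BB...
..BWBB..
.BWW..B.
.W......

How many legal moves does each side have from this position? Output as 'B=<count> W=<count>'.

-- B to move --
(2,2): flips 1 -> legal
(2,3): flips 1 -> legal
(3,0): flips 1 -> legal
(3,1): no bracket -> illegal
(3,2): flips 1 -> legal
(4,0): no bracket -> illegal
(4,2): flips 1 -> legal
(5,0): no bracket -> illegal
(5,1): no bracket -> illegal
(6,0): no bracket -> illegal
(6,4): flips 2 -> legal
(7,0): no bracket -> illegal
(7,2): flips 2 -> legal
(7,3): flips 2 -> legal
(7,4): flips 1 -> legal
B mobility = 9
-- W to move --
(1,3): no bracket -> illegal
(1,4): no bracket -> illegal
(1,5): flips 1 -> legal
(1,6): no bracket -> illegal
(1,7): flips 3 -> legal
(2,3): no bracket -> illegal
(2,5): no bracket -> illegal
(2,7): no bracket -> illegal
(3,2): no bracket -> illegal
(3,6): flips 2 -> legal
(3,7): no bracket -> illegal
(4,2): flips 1 -> legal
(4,5): flips 1 -> legal
(4,6): no bracket -> illegal
(5,0): no bracket -> illegal
(5,1): flips 2 -> legal
(5,6): flips 2 -> legal
(5,7): no bracket -> illegal
(6,0): flips 1 -> legal
(6,4): no bracket -> illegal
(6,5): no bracket -> illegal
(6,7): no bracket -> illegal
(7,0): no bracket -> illegal
(7,2): no bracket -> illegal
(7,5): no bracket -> illegal
(7,6): no bracket -> illegal
(7,7): flips 3 -> legal
W mobility = 9

Answer: B=9 W=9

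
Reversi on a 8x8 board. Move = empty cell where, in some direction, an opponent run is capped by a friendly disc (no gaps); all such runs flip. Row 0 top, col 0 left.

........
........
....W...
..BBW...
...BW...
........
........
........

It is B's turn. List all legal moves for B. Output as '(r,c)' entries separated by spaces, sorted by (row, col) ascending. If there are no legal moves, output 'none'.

Answer: (1,5) (2,5) (3,5) (4,5) (5,5)

Derivation:
(1,3): no bracket -> illegal
(1,4): no bracket -> illegal
(1,5): flips 1 -> legal
(2,3): no bracket -> illegal
(2,5): flips 1 -> legal
(3,5): flips 1 -> legal
(4,5): flips 1 -> legal
(5,3): no bracket -> illegal
(5,4): no bracket -> illegal
(5,5): flips 1 -> legal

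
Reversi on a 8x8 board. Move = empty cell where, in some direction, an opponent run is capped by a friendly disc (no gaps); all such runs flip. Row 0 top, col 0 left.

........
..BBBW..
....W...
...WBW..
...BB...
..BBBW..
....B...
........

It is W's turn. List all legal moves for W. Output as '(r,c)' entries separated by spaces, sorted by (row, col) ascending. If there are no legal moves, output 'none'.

Answer: (0,2) (0,4) (1,1) (5,1) (6,2) (6,3) (7,3) (7,4)

Derivation:
(0,1): no bracket -> illegal
(0,2): flips 1 -> legal
(0,3): no bracket -> illegal
(0,4): flips 1 -> legal
(0,5): no bracket -> illegal
(1,1): flips 3 -> legal
(2,1): no bracket -> illegal
(2,2): no bracket -> illegal
(2,3): no bracket -> illegal
(2,5): no bracket -> illegal
(3,2): no bracket -> illegal
(4,1): no bracket -> illegal
(4,2): no bracket -> illegal
(4,5): no bracket -> illegal
(5,1): flips 3 -> legal
(6,1): no bracket -> illegal
(6,2): flips 2 -> legal
(6,3): flips 2 -> legal
(6,5): no bracket -> illegal
(7,3): flips 1 -> legal
(7,4): flips 4 -> legal
(7,5): no bracket -> illegal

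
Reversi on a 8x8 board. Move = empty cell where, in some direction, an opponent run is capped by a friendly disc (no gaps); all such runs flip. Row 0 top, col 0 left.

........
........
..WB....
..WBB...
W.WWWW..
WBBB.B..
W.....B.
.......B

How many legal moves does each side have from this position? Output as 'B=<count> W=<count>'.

Answer: B=8 W=12

Derivation:
-- B to move --
(1,1): flips 1 -> legal
(1,2): flips 3 -> legal
(1,3): no bracket -> illegal
(2,1): flips 1 -> legal
(3,0): no bracket -> illegal
(3,1): flips 2 -> legal
(3,5): flips 2 -> legal
(3,6): no bracket -> illegal
(4,1): flips 1 -> legal
(4,6): no bracket -> illegal
(5,4): flips 1 -> legal
(5,6): flips 1 -> legal
(6,1): no bracket -> illegal
(7,0): no bracket -> illegal
(7,1): no bracket -> illegal
B mobility = 8
-- W to move --
(1,2): flips 2 -> legal
(1,3): flips 2 -> legal
(1,4): flips 1 -> legal
(2,4): flips 3 -> legal
(2,5): flips 1 -> legal
(3,5): flips 2 -> legal
(4,1): no bracket -> illegal
(4,6): no bracket -> illegal
(5,4): flips 3 -> legal
(5,6): no bracket -> illegal
(5,7): no bracket -> illegal
(6,1): flips 1 -> legal
(6,2): flips 3 -> legal
(6,3): flips 1 -> legal
(6,4): flips 1 -> legal
(6,5): flips 1 -> legal
(6,7): no bracket -> illegal
(7,5): no bracket -> illegal
(7,6): no bracket -> illegal
W mobility = 12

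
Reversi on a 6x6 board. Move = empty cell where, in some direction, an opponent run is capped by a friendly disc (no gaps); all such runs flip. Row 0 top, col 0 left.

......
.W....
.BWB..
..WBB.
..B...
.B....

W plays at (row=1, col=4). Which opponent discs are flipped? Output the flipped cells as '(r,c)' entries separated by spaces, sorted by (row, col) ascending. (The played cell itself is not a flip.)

Answer: (2,3)

Derivation:
Dir NW: first cell '.' (not opp) -> no flip
Dir N: first cell '.' (not opp) -> no flip
Dir NE: first cell '.' (not opp) -> no flip
Dir W: first cell '.' (not opp) -> no flip
Dir E: first cell '.' (not opp) -> no flip
Dir SW: opp run (2,3) capped by W -> flip
Dir S: first cell '.' (not opp) -> no flip
Dir SE: first cell '.' (not opp) -> no flip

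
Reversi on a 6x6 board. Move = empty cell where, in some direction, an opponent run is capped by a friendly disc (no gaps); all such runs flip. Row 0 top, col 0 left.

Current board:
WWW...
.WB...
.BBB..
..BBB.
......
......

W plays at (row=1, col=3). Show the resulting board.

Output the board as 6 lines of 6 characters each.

Place W at (1,3); scan 8 dirs for brackets.
Dir NW: first cell 'W' (not opp) -> no flip
Dir N: first cell '.' (not opp) -> no flip
Dir NE: first cell '.' (not opp) -> no flip
Dir W: opp run (1,2) capped by W -> flip
Dir E: first cell '.' (not opp) -> no flip
Dir SW: opp run (2,2), next='.' -> no flip
Dir S: opp run (2,3) (3,3), next='.' -> no flip
Dir SE: first cell '.' (not opp) -> no flip
All flips: (1,2)

Answer: WWW...
.WWW..
.BBB..
..BBB.
......
......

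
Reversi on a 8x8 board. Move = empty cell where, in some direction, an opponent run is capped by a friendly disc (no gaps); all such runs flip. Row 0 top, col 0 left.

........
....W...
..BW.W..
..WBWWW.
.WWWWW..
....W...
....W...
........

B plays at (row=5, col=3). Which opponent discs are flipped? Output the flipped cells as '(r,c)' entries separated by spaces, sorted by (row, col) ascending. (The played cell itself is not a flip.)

Dir NW: opp run (4,2), next='.' -> no flip
Dir N: opp run (4,3) capped by B -> flip
Dir NE: opp run (4,4) (3,5), next='.' -> no flip
Dir W: first cell '.' (not opp) -> no flip
Dir E: opp run (5,4), next='.' -> no flip
Dir SW: first cell '.' (not opp) -> no flip
Dir S: first cell '.' (not opp) -> no flip
Dir SE: opp run (6,4), next='.' -> no flip

Answer: (4,3)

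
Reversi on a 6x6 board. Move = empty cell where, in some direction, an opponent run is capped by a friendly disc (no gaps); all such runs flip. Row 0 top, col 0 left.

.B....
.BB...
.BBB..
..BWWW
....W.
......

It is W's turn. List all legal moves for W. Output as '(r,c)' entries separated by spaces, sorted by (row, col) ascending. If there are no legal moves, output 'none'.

Answer: (0,0) (1,3) (3,1)

Derivation:
(0,0): flips 2 -> legal
(0,2): no bracket -> illegal
(0,3): no bracket -> illegal
(1,0): no bracket -> illegal
(1,3): flips 1 -> legal
(1,4): no bracket -> illegal
(2,0): no bracket -> illegal
(2,4): no bracket -> illegal
(3,0): no bracket -> illegal
(3,1): flips 1 -> legal
(4,1): no bracket -> illegal
(4,2): no bracket -> illegal
(4,3): no bracket -> illegal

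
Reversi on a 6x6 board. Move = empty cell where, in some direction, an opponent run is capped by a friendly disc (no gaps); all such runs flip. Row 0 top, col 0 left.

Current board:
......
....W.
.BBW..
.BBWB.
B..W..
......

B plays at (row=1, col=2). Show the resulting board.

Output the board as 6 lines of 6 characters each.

Answer: ......
..B.W.
.BBB..
.BBWB.
B..W..
......

Derivation:
Place B at (1,2); scan 8 dirs for brackets.
Dir NW: first cell '.' (not opp) -> no flip
Dir N: first cell '.' (not opp) -> no flip
Dir NE: first cell '.' (not opp) -> no flip
Dir W: first cell '.' (not opp) -> no flip
Dir E: first cell '.' (not opp) -> no flip
Dir SW: first cell 'B' (not opp) -> no flip
Dir S: first cell 'B' (not opp) -> no flip
Dir SE: opp run (2,3) capped by B -> flip
All flips: (2,3)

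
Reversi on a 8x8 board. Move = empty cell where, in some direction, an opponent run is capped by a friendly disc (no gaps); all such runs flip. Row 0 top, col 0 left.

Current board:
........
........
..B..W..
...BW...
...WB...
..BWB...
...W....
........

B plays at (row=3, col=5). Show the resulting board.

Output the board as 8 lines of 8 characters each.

Answer: ........
........
..B..W..
...BBB..
...WB...
..BWB...
...W....
........

Derivation:
Place B at (3,5); scan 8 dirs for brackets.
Dir NW: first cell '.' (not opp) -> no flip
Dir N: opp run (2,5), next='.' -> no flip
Dir NE: first cell '.' (not opp) -> no flip
Dir W: opp run (3,4) capped by B -> flip
Dir E: first cell '.' (not opp) -> no flip
Dir SW: first cell 'B' (not opp) -> no flip
Dir S: first cell '.' (not opp) -> no flip
Dir SE: first cell '.' (not opp) -> no flip
All flips: (3,4)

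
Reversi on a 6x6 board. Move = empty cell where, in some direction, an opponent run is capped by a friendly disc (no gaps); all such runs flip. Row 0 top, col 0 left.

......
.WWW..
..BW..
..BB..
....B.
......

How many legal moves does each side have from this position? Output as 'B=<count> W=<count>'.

Answer: B=6 W=6

Derivation:
-- B to move --
(0,0): flips 1 -> legal
(0,1): no bracket -> illegal
(0,2): flips 1 -> legal
(0,3): flips 2 -> legal
(0,4): flips 1 -> legal
(1,0): no bracket -> illegal
(1,4): flips 1 -> legal
(2,0): no bracket -> illegal
(2,1): no bracket -> illegal
(2,4): flips 1 -> legal
(3,4): no bracket -> illegal
B mobility = 6
-- W to move --
(2,1): flips 1 -> legal
(2,4): no bracket -> illegal
(3,1): flips 1 -> legal
(3,4): no bracket -> illegal
(3,5): no bracket -> illegal
(4,1): flips 1 -> legal
(4,2): flips 2 -> legal
(4,3): flips 1 -> legal
(4,5): no bracket -> illegal
(5,3): no bracket -> illegal
(5,4): no bracket -> illegal
(5,5): flips 3 -> legal
W mobility = 6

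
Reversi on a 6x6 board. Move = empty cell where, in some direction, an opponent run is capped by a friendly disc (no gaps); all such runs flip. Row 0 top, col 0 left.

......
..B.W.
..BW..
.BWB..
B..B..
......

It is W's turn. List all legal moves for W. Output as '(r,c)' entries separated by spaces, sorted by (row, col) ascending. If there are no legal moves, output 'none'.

Answer: (0,1) (0,2) (2,1) (3,0) (3,4) (5,3) (5,4)

Derivation:
(0,1): flips 1 -> legal
(0,2): flips 2 -> legal
(0,3): no bracket -> illegal
(1,1): no bracket -> illegal
(1,3): no bracket -> illegal
(2,0): no bracket -> illegal
(2,1): flips 1 -> legal
(2,4): no bracket -> illegal
(3,0): flips 1 -> legal
(3,4): flips 1 -> legal
(4,1): no bracket -> illegal
(4,2): no bracket -> illegal
(4,4): no bracket -> illegal
(5,0): no bracket -> illegal
(5,1): no bracket -> illegal
(5,2): no bracket -> illegal
(5,3): flips 2 -> legal
(5,4): flips 1 -> legal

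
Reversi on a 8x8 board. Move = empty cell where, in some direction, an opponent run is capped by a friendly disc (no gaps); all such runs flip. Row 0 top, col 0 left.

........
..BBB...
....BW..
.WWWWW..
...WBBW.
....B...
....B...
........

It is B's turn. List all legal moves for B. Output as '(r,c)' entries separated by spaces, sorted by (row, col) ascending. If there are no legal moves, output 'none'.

(1,5): flips 2 -> legal
(1,6): no bracket -> illegal
(2,0): no bracket -> illegal
(2,1): flips 2 -> legal
(2,2): flips 1 -> legal
(2,3): flips 1 -> legal
(2,6): flips 2 -> legal
(3,0): no bracket -> illegal
(3,6): flips 1 -> legal
(3,7): no bracket -> illegal
(4,0): no bracket -> illegal
(4,1): no bracket -> illegal
(4,2): flips 2 -> legal
(4,7): flips 1 -> legal
(5,2): no bracket -> illegal
(5,3): no bracket -> illegal
(5,5): no bracket -> illegal
(5,6): no bracket -> illegal
(5,7): flips 2 -> legal

Answer: (1,5) (2,1) (2,2) (2,3) (2,6) (3,6) (4,2) (4,7) (5,7)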